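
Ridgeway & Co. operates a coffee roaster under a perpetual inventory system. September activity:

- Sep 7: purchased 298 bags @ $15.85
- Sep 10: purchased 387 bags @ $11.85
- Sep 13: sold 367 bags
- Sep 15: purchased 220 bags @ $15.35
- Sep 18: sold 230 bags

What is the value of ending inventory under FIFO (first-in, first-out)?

Ending inventory = $4,419.80

Sep 13, 367 sold [FIFO — oldest first]: 298 @ $15.85 + 69 @ $11.85 = $5,540.95
Sep 18, 230 sold [FIFO — oldest first]: 230 @ $11.85 = $2,725.50
Total COGS = $5,540.95 + $2,725.50 = $8,266.45
Ending inventory: 88 @ $11.85 + 220 @ $15.35 = $4,419.80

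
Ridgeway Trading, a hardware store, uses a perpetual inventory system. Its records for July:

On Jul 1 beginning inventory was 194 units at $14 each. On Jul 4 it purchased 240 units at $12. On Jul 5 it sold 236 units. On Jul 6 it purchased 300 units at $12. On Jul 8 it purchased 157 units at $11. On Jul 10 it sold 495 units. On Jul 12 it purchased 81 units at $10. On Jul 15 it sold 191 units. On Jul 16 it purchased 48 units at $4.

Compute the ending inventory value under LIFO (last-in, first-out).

Jul 5, 236 sold [LIFO — newest first]: 236 @ $12 = $2,832
Jul 10, 495 sold [LIFO — newest first]: 157 @ $11 + 300 @ $12 + 4 @ $12 + 34 @ $14 = $5,851
Jul 15, 191 sold [LIFO — newest first]: 81 @ $10 + 110 @ $14 = $2,350
Total COGS = $2,832 + $5,851 + $2,350 = $11,033
Ending inventory: 50 @ $14 + 48 @ $4 = $892

Ending inventory = $892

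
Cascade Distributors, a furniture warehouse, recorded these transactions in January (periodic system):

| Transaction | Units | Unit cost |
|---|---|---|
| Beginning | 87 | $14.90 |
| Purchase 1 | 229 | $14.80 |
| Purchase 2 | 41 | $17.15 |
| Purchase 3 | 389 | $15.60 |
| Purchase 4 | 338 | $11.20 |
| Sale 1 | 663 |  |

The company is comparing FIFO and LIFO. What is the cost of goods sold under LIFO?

FIFO COGS: 87 @ $14.90 + 229 @ $14.80 + 41 @ $17.15 + 306 @ $15.60 = $10,162.25
LIFO COGS: 338 @ $11.20 + 325 @ $15.60 = $8,855.60

COGS = $8,855.60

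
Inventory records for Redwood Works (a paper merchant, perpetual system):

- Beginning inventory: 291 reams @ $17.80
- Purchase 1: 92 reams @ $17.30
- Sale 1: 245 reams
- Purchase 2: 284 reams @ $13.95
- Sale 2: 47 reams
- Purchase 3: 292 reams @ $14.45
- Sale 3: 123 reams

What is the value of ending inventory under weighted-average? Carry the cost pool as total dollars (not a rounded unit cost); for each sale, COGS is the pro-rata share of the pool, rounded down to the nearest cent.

After Beginning: 291 on hand, pool $5,179.80 (≈ $17.8000 each)
After Purchase 1: 383 on hand, pool $6,771.40 (≈ $17.6799 each)
Sale 1, sell 245: 245/383 × $6,771.40 → $4,331.57
After Purchase 2: 422 on hand, pool $6,401.63 (≈ $15.1697 each)
Sale 2, sell 47: 47/422 × $6,401.63 → $712.97
After Purchase 3: 667 on hand, pool $9,908.06 (≈ $14.8547 each)
Sale 3, sell 123: 123/667 × $9,908.06 → $1,827.12
Total COGS = $4,331.57 + $712.97 + $1,827.12 = $6,871.66
Ending inventory (cost pool remaining) = $8,080.94
Check: goods available $14,952.60 = COGS $6,871.66 + ending $8,080.94

Ending inventory = $8,080.94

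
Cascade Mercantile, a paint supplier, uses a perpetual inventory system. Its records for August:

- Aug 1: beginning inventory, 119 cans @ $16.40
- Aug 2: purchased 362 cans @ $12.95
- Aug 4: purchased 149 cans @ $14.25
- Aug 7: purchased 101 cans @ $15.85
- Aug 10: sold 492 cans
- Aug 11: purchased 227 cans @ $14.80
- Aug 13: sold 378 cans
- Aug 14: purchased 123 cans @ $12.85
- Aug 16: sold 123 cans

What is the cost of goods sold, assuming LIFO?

COGS = $13,860.55

Aug 10, 492 sold [LIFO — newest first]: 101 @ $15.85 + 149 @ $14.25 + 242 @ $12.95 = $6,858.00
Aug 13, 378 sold [LIFO — newest first]: 227 @ $14.80 + 120 @ $12.95 + 31 @ $16.40 = $5,422.00
Aug 16, 123 sold [LIFO — newest first]: 123 @ $12.85 = $1,580.55
Total COGS = $6,858.00 + $5,422.00 + $1,580.55 = $13,860.55
Ending inventory: 88 @ $16.40 = $1,443.20
Check: goods available $15,303.75 = COGS $13,860.55 + ending $1,443.20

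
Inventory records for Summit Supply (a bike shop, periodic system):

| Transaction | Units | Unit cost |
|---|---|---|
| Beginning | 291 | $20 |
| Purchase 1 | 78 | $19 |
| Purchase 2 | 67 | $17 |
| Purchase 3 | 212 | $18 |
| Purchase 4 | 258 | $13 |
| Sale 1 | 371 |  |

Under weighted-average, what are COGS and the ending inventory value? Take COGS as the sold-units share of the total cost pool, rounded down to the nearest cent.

Sale 1, sell 371: 371/906 × $15,611.00 → $6,392.58
Ending inventory (cost pool remaining) = $9,218.42

COGS = $6,392.58; ending inventory = $9,218.42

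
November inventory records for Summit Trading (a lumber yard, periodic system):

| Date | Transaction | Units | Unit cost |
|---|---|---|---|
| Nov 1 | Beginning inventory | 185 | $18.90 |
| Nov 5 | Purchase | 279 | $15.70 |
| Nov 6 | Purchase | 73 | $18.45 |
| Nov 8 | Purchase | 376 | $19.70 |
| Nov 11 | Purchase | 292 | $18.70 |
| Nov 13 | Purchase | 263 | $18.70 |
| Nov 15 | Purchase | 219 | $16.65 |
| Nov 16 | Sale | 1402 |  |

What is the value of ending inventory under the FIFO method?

Ending inventory = $4,880.55

Nov 16, 1402 sold [FIFO — oldest first]: 185 @ $18.90 + 279 @ $15.70 + 73 @ $18.45 + 376 @ $19.70 + 292 @ $18.70 + 197 @ $18.70 = $25,775.15
Ending inventory: 66 @ $18.70 + 219 @ $16.65 = $4,880.55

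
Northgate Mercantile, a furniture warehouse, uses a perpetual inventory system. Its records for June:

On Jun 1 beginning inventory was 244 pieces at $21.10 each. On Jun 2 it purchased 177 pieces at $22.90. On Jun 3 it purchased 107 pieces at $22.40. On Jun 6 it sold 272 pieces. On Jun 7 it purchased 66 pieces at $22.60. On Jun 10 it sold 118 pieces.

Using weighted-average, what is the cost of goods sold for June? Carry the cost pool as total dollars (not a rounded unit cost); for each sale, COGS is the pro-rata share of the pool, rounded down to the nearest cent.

COGS = $8,582.38

After Jun 1: 244 on hand, pool $5,148.40 (≈ $21.1000 each)
After Jun 2: 421 on hand, pool $9,201.70 (≈ $21.8568 each)
After Jun 3: 528 on hand, pool $11,598.50 (≈ $21.9669 each)
Jun 6, sell 272: 272/528 × $11,598.50 → $5,974.98
After Jun 7: 322 on hand, pool $7,115.12 (≈ $22.0966 each)
Jun 10, sell 118: 118/322 × $7,115.12 → $2,607.40
Total COGS = $5,974.98 + $2,607.40 = $8,582.38
Ending inventory (cost pool remaining) = $4,507.72
Check: goods available $13,090.10 = COGS $8,582.38 + ending $4,507.72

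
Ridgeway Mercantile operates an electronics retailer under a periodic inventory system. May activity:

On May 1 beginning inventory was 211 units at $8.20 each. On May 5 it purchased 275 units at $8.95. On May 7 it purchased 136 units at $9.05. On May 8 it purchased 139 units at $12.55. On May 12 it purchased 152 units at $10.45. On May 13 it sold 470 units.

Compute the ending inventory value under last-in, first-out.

Ending inventory = $3,806.60

May 13, 470 sold [LIFO — newest first]: 152 @ $10.45 + 139 @ $12.55 + 136 @ $9.05 + 43 @ $8.95 = $4,948.50
Ending inventory: 211 @ $8.20 + 232 @ $8.95 = $3,806.60
Check: goods available $8,755.10 = COGS $4,948.50 + ending $3,806.60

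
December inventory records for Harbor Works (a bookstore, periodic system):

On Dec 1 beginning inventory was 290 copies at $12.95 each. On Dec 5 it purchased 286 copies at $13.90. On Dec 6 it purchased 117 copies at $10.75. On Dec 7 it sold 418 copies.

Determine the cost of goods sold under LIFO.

Dec 7, 418 sold [LIFO — newest first]: 117 @ $10.75 + 286 @ $13.90 + 15 @ $12.95 = $5,427.40
Ending inventory: 275 @ $12.95 = $3,561.25
Check: goods available $8,988.65 = COGS $5,427.40 + ending $3,561.25

COGS = $5,427.40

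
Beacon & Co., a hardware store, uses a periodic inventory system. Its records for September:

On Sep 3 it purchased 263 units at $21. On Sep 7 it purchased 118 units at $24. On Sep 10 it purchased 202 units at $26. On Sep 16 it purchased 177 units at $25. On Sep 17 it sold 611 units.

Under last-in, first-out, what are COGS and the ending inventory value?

COGS = $14,903; ending inventory = $3,129

Sep 17, 611 sold [LIFO — newest first]: 177 @ $25 + 202 @ $26 + 118 @ $24 + 114 @ $21 = $14,903
Ending inventory: 149 @ $21 = $3,129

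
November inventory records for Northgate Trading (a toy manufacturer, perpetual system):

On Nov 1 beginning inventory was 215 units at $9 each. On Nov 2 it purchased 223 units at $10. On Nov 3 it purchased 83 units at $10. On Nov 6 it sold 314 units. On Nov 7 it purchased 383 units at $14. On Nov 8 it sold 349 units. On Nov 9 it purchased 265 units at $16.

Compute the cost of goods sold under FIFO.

Nov 6, 314 sold [FIFO — oldest first]: 215 @ $9 + 99 @ $10 = $2,925
Nov 8, 349 sold [FIFO — oldest first]: 124 @ $10 + 83 @ $10 + 142 @ $14 = $4,058
Total COGS = $2,925 + $4,058 = $6,983
Ending inventory: 241 @ $14 + 265 @ $16 = $7,614

COGS = $6,983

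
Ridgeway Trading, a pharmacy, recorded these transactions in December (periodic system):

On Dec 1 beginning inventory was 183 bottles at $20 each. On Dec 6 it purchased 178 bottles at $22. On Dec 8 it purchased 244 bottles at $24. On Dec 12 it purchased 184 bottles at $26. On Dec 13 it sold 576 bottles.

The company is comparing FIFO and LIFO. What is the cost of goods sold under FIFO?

COGS = $12,736

FIFO COGS: 183 @ $20 + 178 @ $22 + 215 @ $24 = $12,736
LIFO COGS: 184 @ $26 + 244 @ $24 + 148 @ $22 = $13,896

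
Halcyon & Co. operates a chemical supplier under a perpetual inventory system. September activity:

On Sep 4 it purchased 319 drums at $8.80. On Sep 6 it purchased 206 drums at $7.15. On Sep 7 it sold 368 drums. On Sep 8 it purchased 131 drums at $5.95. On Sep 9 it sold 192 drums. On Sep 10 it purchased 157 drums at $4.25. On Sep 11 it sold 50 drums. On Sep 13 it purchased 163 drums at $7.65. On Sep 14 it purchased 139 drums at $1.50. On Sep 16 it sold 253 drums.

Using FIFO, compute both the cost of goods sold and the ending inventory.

COGS = $6,109.30; ending inventory = $1,072.95

Sep 7, 368 sold [FIFO — oldest first]: 319 @ $8.80 + 49 @ $7.15 = $3,157.55
Sep 9, 192 sold [FIFO — oldest first]: 157 @ $7.15 + 35 @ $5.95 = $1,330.80
Sep 11, 50 sold [FIFO — oldest first]: 50 @ $5.95 = $297.50
Sep 16, 253 sold [FIFO — oldest first]: 46 @ $5.95 + 157 @ $4.25 + 50 @ $7.65 = $1,323.45
Total COGS = $3,157.55 + $1,330.80 + $297.50 + $1,323.45 = $6,109.30
Ending inventory: 113 @ $7.65 + 139 @ $1.50 = $1,072.95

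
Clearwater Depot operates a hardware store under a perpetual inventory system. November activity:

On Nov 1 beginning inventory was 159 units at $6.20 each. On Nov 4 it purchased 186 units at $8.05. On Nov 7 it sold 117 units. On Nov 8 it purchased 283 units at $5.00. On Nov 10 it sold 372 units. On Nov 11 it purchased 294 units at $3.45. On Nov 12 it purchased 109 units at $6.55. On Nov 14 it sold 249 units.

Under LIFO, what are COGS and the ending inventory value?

COGS = $4,233.25; ending inventory = $1,393.10

Nov 7, 117 sold [LIFO — newest first]: 117 @ $8.05 = $941.85
Nov 10, 372 sold [LIFO — newest first]: 283 @ $5.00 + 69 @ $8.05 + 20 @ $6.20 = $2,094.45
Nov 14, 249 sold [LIFO — newest first]: 109 @ $6.55 + 140 @ $3.45 = $1,196.95
Total COGS = $941.85 + $2,094.45 + $1,196.95 = $4,233.25
Ending inventory: 139 @ $6.20 + 154 @ $3.45 = $1,393.10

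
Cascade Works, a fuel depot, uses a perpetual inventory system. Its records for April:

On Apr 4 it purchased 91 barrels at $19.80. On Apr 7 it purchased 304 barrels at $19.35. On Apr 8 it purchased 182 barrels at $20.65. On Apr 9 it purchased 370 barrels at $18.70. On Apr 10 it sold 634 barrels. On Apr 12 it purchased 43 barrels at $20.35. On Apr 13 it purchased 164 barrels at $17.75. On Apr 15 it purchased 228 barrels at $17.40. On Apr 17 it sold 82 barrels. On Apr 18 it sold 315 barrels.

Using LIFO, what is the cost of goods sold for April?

COGS = $19,243.95

Apr 10, 634 sold [LIFO — newest first]: 370 @ $18.70 + 182 @ $20.65 + 82 @ $19.35 = $12,264.00
Apr 17, 82 sold [LIFO — newest first]: 82 @ $17.40 = $1,426.80
Apr 18, 315 sold [LIFO — newest first]: 146 @ $17.40 + 164 @ $17.75 + 5 @ $20.35 = $5,553.15
Total COGS = $12,264.00 + $1,426.80 + $5,553.15 = $19,243.95
Ending inventory: 91 @ $19.80 + 222 @ $19.35 + 38 @ $20.35 = $6,870.80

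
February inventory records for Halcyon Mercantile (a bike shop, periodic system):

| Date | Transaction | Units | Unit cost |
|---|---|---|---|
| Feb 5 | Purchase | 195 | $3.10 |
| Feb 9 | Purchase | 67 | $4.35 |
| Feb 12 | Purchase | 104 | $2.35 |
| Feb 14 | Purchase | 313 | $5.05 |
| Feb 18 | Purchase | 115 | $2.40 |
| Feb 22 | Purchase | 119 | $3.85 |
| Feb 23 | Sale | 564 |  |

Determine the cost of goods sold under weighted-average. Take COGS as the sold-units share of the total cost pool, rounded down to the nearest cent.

Feb 23, sell 564: 564/913 × $3,455.15 → $2,134.39
Ending inventory (cost pool remaining) = $1,320.76

COGS = $2,134.39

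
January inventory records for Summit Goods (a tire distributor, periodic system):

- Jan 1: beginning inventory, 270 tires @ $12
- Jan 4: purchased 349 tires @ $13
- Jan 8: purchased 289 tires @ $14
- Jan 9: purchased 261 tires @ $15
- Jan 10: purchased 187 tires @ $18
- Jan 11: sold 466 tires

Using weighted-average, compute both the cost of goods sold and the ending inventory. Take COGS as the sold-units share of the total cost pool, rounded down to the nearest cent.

COGS = $6,565.23; ending inventory = $12,538.77

Jan 11, sell 466: 466/1356 × $19,104.00 → $6,565.23
Ending inventory (cost pool remaining) = $12,538.77
Check: goods available $19,104.00 = COGS $6,565.23 + ending $12,538.77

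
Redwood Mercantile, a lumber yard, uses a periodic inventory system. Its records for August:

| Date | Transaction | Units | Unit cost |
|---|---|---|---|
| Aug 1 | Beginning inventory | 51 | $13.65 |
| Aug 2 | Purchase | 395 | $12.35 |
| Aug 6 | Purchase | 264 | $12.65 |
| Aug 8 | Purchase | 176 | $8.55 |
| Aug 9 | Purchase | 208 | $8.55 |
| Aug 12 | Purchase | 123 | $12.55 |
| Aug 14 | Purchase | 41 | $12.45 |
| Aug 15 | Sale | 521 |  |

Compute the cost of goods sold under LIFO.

COGS = $5,106.45

Aug 15, 521 sold [LIFO — newest first]: 41 @ $12.45 + 123 @ $12.55 + 208 @ $8.55 + 149 @ $8.55 = $5,106.45
Ending inventory: 51 @ $13.65 + 395 @ $12.35 + 264 @ $12.65 + 27 @ $8.55 = $9,144.85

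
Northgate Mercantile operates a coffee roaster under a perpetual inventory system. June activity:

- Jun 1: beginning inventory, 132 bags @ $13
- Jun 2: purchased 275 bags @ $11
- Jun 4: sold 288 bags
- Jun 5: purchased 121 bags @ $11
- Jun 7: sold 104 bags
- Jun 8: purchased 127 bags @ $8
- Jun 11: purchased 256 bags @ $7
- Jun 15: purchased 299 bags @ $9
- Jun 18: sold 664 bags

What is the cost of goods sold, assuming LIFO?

COGS = $9,693

Jun 4, 288 sold [LIFO — newest first]: 275 @ $11 + 13 @ $13 = $3,194
Jun 7, 104 sold [LIFO — newest first]: 104 @ $11 = $1,144
Jun 18, 664 sold [LIFO — newest first]: 299 @ $9 + 256 @ $7 + 109 @ $8 = $5,355
Total COGS = $3,194 + $1,144 + $5,355 = $9,693
Ending inventory: 119 @ $13 + 17 @ $11 + 18 @ $8 = $1,878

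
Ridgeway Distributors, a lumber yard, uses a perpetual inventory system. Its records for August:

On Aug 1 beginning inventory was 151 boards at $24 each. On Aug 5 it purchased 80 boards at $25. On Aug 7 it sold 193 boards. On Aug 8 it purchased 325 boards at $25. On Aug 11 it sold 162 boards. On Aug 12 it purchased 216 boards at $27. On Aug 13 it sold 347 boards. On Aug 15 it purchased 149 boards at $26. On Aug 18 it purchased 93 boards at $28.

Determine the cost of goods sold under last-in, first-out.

Aug 7, 193 sold [LIFO — newest first]: 80 @ $25 + 113 @ $24 = $4,712
Aug 11, 162 sold [LIFO — newest first]: 162 @ $25 = $4,050
Aug 13, 347 sold [LIFO — newest first]: 216 @ $27 + 131 @ $25 = $9,107
Total COGS = $4,712 + $4,050 + $9,107 = $17,869
Ending inventory: 38 @ $24 + 32 @ $25 + 149 @ $26 + 93 @ $28 = $8,190
Check: goods available $26,059 = COGS $17,869 + ending $8,190

COGS = $17,869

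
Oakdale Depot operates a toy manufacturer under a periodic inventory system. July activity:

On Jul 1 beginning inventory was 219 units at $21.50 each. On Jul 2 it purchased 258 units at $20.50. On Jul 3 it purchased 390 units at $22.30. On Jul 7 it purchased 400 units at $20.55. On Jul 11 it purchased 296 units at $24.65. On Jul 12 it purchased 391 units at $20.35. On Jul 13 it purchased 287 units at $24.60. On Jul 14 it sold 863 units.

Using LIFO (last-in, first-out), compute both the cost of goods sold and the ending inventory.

Jul 14, 863 sold [LIFO — newest first]: 287 @ $24.60 + 391 @ $20.35 + 185 @ $24.65 = $19,577.30
Ending inventory: 219 @ $21.50 + 258 @ $20.50 + 390 @ $22.30 + 400 @ $20.55 + 111 @ $24.65 = $29,650.65
Check: goods available $49,227.95 = COGS $19,577.30 + ending $29,650.65

COGS = $19,577.30; ending inventory = $29,650.65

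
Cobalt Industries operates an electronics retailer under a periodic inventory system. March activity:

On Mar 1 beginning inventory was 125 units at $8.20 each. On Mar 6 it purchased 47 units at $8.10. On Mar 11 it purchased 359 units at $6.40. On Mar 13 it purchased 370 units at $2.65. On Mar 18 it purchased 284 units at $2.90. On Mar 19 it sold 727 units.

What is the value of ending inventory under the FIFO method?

Ending inventory = $1,284.70

Mar 19, 727 sold [FIFO — oldest first]: 125 @ $8.20 + 47 @ $8.10 + 359 @ $6.40 + 196 @ $2.65 = $4,222.70
Ending inventory: 174 @ $2.65 + 284 @ $2.90 = $1,284.70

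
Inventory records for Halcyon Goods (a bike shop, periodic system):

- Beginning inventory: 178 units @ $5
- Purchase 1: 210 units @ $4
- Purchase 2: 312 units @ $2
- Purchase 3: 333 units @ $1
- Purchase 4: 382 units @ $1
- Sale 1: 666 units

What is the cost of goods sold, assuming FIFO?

Sale 1 (666) [FIFO — oldest first]: 178 @ $5 + 210 @ $4 + 278 @ $2 = $2,286
Ending inventory: 34 @ $2 + 333 @ $1 + 382 @ $1 = $783

COGS = $2,286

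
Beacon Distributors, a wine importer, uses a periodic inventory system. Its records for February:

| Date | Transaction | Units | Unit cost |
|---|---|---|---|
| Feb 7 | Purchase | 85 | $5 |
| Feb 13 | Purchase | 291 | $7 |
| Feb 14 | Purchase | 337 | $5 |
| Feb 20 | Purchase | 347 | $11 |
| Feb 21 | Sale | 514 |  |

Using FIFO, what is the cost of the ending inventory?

Feb 21, 514 sold [FIFO — oldest first]: 85 @ $5 + 291 @ $7 + 138 @ $5 = $3,152
Ending inventory: 199 @ $5 + 347 @ $11 = $4,812

Ending inventory = $4,812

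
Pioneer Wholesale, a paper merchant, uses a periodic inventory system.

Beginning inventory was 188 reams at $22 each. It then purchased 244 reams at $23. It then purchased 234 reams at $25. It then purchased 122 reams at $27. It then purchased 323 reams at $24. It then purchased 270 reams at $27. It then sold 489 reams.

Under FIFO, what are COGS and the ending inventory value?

COGS = $11,173; ending inventory = $22,761

Sale 1 (489) [FIFO — oldest first]: 188 @ $22 + 244 @ $23 + 57 @ $25 = $11,173
Ending inventory: 177 @ $25 + 122 @ $27 + 323 @ $24 + 270 @ $27 = $22,761
Check: goods available $33,934 = COGS $11,173 + ending $22,761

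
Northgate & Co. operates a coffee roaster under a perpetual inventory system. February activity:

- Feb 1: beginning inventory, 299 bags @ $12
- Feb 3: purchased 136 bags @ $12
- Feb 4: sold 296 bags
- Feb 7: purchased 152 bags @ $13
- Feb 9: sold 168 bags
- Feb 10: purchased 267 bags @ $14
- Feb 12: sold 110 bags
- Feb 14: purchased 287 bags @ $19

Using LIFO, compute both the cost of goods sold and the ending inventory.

Feb 4, 296 sold [LIFO — newest first]: 136 @ $12 + 160 @ $12 = $3,552
Feb 9, 168 sold [LIFO — newest first]: 152 @ $13 + 16 @ $12 = $2,168
Feb 12, 110 sold [LIFO — newest first]: 110 @ $14 = $1,540
Total COGS = $3,552 + $2,168 + $1,540 = $7,260
Ending inventory: 123 @ $12 + 157 @ $14 + 287 @ $19 = $9,127
Check: goods available $16,387 = COGS $7,260 + ending $9,127

COGS = $7,260; ending inventory = $9,127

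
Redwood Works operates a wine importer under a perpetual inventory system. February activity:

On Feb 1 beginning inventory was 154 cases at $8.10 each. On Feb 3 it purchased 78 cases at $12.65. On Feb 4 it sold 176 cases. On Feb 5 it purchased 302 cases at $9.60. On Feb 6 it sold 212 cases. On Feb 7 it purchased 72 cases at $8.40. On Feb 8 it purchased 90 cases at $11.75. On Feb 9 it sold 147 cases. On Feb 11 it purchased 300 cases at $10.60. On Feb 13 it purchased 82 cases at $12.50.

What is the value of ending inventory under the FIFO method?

Ending inventory = $5,858.90

Feb 4, 176 sold [FIFO — oldest first]: 154 @ $8.10 + 22 @ $12.65 = $1,525.70
Feb 6, 212 sold [FIFO — oldest first]: 56 @ $12.65 + 156 @ $9.60 = $2,206.00
Feb 9, 147 sold [FIFO — oldest first]: 146 @ $9.60 + 1 @ $8.40 = $1,410.00
Total COGS = $1,525.70 + $2,206.00 + $1,410.00 = $5,141.70
Ending inventory: 71 @ $8.40 + 90 @ $11.75 + 300 @ $10.60 + 82 @ $12.50 = $5,858.90
Check: goods available $11,000.60 = COGS $5,141.70 + ending $5,858.90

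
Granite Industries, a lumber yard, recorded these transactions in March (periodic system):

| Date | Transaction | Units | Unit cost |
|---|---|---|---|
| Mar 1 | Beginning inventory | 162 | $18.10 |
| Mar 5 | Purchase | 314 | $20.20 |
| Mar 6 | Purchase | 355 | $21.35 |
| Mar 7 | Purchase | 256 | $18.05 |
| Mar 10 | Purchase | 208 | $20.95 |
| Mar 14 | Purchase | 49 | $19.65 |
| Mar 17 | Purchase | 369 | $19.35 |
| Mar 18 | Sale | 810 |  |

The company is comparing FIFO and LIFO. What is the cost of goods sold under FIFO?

COGS = $16,405.90

FIFO COGS: 162 @ $18.10 + 314 @ $20.20 + 334 @ $21.35 = $16,405.90
LIFO COGS: 369 @ $19.35 + 49 @ $19.65 + 208 @ $20.95 + 184 @ $18.05 = $15,781.80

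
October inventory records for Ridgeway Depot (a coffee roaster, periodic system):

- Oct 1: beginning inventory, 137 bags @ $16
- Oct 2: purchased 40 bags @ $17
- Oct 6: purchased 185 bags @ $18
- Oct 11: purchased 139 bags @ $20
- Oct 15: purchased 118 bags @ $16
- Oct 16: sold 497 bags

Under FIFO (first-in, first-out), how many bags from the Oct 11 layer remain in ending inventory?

Oct 16, 497 sold [FIFO — oldest first]: 137 @ $16 + 40 @ $17 + 185 @ $18 + 135 @ $20 = $8,902
Ending inventory: 4 @ $20 + 118 @ $16 = $1,968
Check: goods available $10,870 = COGS $8,902 + ending $1,968

4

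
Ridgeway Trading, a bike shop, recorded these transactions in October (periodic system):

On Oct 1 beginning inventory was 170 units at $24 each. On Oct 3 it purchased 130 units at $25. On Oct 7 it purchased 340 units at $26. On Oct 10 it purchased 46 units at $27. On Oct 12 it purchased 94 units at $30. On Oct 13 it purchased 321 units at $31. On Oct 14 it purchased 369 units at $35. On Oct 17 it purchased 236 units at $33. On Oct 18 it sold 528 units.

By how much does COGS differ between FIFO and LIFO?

FIFO COGS: 170 @ $24 + 130 @ $25 + 228 @ $26 = $13,258
LIFO COGS: 236 @ $33 + 292 @ $35 = $18,008
Difference = |$13,258 − $18,008| = $4,750

$4,750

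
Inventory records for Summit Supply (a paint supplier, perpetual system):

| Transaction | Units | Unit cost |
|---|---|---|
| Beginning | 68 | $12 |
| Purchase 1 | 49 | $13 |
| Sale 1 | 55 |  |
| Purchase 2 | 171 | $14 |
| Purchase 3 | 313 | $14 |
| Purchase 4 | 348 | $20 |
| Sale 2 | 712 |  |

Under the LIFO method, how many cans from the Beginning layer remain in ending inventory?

Sale 1 (55) [LIFO — newest first]: 49 @ $13 + 6 @ $12 = $709
Sale 2 (712) [LIFO — newest first]: 348 @ $20 + 313 @ $14 + 51 @ $14 = $12,056
Total COGS = $709 + $12,056 = $12,765
Ending inventory: 62 @ $12 + 120 @ $14 = $2,424
Check: goods available $15,189 = COGS $12,765 + ending $2,424

62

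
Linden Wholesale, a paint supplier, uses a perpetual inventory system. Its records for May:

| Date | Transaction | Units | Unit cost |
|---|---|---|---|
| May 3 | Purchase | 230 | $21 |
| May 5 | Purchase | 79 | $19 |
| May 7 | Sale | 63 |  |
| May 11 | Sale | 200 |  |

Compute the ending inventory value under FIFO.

Ending inventory = $874

May 7, 63 sold [FIFO — oldest first]: 63 @ $21 = $1,323
May 11, 200 sold [FIFO — oldest first]: 167 @ $21 + 33 @ $19 = $4,134
Total COGS = $1,323 + $4,134 = $5,457
Ending inventory: 46 @ $19 = $874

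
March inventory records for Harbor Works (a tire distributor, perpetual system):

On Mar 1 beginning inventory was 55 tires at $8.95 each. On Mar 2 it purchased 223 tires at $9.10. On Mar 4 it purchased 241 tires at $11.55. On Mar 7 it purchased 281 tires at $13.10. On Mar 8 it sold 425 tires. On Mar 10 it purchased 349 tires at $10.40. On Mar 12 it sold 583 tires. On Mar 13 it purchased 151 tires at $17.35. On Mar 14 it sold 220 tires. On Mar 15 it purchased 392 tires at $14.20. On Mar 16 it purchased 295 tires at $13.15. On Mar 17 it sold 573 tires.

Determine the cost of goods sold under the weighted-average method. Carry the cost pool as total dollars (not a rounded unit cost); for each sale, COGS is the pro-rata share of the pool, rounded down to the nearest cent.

COGS = $22,115.96

After Mar 1: 55 on hand, pool $492.25 (≈ $8.9500 each)
After Mar 2: 278 on hand, pool $2,521.55 (≈ $9.0703 each)
After Mar 4: 519 on hand, pool $5,305.10 (≈ $10.2218 each)
After Mar 7: 800 on hand, pool $8,986.20 (≈ $11.2328 each)
Mar 8, sell 425: 425/800 × $8,986.20 → $4,773.91
After Mar 10: 724 on hand, pool $7,841.89 (≈ $10.8313 each)
Mar 12, sell 583: 583/724 × $7,841.89 → $6,314.67
After Mar 13: 292 on hand, pool $4,147.07 (≈ $14.2023 each)
Mar 14, sell 220: 220/292 × $4,147.07 → $3,124.50
After Mar 15: 464 on hand, pool $6,588.97 (≈ $14.2004 each)
After Mar 16: 759 on hand, pool $10,468.22 (≈ $13.7921 each)
Mar 17, sell 573: 573/759 × $10,468.22 → $7,902.88
Total COGS = $4,773.91 + $6,314.67 + $3,124.50 + $7,902.88 = $22,115.96
Ending inventory (cost pool remaining) = $2,565.34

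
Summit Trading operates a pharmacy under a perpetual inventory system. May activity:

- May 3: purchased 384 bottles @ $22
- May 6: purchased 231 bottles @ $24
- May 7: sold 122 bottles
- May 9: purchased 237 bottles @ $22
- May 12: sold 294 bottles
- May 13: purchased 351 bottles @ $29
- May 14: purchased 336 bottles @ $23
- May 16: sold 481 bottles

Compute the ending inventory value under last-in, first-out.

May 7, 122 sold [LIFO — newest first]: 122 @ $24 = $2,928
May 12, 294 sold [LIFO — newest first]: 237 @ $22 + 57 @ $24 = $6,582
May 16, 481 sold [LIFO — newest first]: 336 @ $23 + 145 @ $29 = $11,933
Total COGS = $2,928 + $6,582 + $11,933 = $21,443
Ending inventory: 384 @ $22 + 52 @ $24 + 206 @ $29 = $15,670

Ending inventory = $15,670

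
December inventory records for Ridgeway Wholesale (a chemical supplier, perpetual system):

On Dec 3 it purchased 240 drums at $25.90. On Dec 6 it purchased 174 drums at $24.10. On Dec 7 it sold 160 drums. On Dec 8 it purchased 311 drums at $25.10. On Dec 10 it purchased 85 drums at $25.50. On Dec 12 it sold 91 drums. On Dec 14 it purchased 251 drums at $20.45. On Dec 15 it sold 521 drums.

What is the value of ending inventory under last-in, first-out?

Dec 7, 160 sold [LIFO — newest first]: 160 @ $24.10 = $3,856.00
Dec 12, 91 sold [LIFO — newest first]: 85 @ $25.50 + 6 @ $25.10 = $2,318.10
Dec 15, 521 sold [LIFO — newest first]: 251 @ $20.45 + 270 @ $25.10 = $11,909.95
Total COGS = $3,856.00 + $2,318.10 + $11,909.95 = $18,084.05
Ending inventory: 240 @ $25.90 + 14 @ $24.10 + 35 @ $25.10 = $7,431.90
Check: goods available $25,515.95 = COGS $18,084.05 + ending $7,431.90

Ending inventory = $7,431.90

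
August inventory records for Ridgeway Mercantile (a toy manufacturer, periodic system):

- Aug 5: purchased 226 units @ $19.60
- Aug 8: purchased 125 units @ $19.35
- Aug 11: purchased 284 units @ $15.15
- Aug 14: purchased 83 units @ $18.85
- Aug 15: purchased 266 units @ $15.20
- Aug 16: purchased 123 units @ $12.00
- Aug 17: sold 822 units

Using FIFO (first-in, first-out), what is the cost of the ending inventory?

Ending inventory = $3,938.40

Aug 17, 822 sold [FIFO — oldest first]: 226 @ $19.60 + 125 @ $19.35 + 284 @ $15.15 + 83 @ $18.85 + 104 @ $15.20 = $14,296.30
Ending inventory: 162 @ $15.20 + 123 @ $12.00 = $3,938.40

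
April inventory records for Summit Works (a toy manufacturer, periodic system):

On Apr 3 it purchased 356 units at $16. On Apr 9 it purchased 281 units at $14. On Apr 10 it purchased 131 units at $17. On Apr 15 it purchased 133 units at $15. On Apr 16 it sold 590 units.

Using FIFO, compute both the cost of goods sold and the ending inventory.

COGS = $8,972; ending inventory = $4,880

Apr 16, 590 sold [FIFO — oldest first]: 356 @ $16 + 234 @ $14 = $8,972
Ending inventory: 47 @ $14 + 131 @ $17 + 133 @ $15 = $4,880
Check: goods available $13,852 = COGS $8,972 + ending $4,880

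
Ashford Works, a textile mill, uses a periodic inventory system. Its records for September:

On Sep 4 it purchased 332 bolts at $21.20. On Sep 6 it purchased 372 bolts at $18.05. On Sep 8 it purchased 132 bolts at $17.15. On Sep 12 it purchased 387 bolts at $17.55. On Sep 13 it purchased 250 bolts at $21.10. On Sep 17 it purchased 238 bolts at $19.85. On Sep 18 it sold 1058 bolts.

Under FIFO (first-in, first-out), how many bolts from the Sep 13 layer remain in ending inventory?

250

Sep 18, 1058 sold [FIFO — oldest first]: 332 @ $21.20 + 372 @ $18.05 + 132 @ $17.15 + 222 @ $17.55 = $19,912.90
Ending inventory: 165 @ $17.55 + 250 @ $21.10 + 238 @ $19.85 = $12,895.05
Check: goods available $32,807.95 = COGS $19,912.90 + ending $12,895.05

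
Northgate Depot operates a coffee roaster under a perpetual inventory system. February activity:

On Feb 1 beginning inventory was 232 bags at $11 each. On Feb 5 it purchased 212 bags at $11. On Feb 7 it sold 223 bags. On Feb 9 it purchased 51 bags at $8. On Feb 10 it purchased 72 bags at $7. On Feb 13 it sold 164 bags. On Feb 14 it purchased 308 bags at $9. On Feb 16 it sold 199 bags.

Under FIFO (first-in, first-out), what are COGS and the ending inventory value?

Feb 7, 223 sold [FIFO — oldest first]: 223 @ $11 = $2,453
Feb 13, 164 sold [FIFO — oldest first]: 9 @ $11 + 155 @ $11 = $1,804
Feb 16, 199 sold [FIFO — oldest first]: 57 @ $11 + 51 @ $8 + 72 @ $7 + 19 @ $9 = $1,710
Total COGS = $2,453 + $1,804 + $1,710 = $5,967
Ending inventory: 289 @ $9 = $2,601
Check: goods available $8,568 = COGS $5,967 + ending $2,601

COGS = $5,967; ending inventory = $2,601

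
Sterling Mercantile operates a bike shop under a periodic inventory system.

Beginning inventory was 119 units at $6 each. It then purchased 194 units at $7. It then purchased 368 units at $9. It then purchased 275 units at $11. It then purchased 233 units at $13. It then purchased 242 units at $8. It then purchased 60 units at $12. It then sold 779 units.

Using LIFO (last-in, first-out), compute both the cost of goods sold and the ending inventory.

Sale 1 (779) [LIFO — newest first]: 60 @ $12 + 242 @ $8 + 233 @ $13 + 244 @ $11 = $8,369
Ending inventory: 119 @ $6 + 194 @ $7 + 368 @ $9 + 31 @ $11 = $5,725

COGS = $8,369; ending inventory = $5,725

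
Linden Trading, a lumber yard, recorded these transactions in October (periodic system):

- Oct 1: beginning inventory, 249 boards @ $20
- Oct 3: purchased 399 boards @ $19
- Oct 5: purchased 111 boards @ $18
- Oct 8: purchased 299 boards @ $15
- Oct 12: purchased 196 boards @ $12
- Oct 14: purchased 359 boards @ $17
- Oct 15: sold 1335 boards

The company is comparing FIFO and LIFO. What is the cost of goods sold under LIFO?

COGS = $21,968

FIFO COGS: 249 @ $20 + 399 @ $19 + 111 @ $18 + 299 @ $15 + 196 @ $12 + 81 @ $17 = $22,773
LIFO COGS: 359 @ $17 + 196 @ $12 + 299 @ $15 + 111 @ $18 + 370 @ $19 = $21,968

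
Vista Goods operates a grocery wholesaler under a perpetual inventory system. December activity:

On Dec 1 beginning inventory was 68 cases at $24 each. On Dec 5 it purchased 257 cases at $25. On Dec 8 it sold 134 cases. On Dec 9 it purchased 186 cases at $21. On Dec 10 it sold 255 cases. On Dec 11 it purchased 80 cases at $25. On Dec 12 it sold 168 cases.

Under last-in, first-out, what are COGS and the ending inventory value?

Dec 8, 134 sold [LIFO — newest first]: 134 @ $25 = $3,350
Dec 10, 255 sold [LIFO — newest first]: 186 @ $21 + 69 @ $25 = $5,631
Dec 12, 168 sold [LIFO — newest first]: 80 @ $25 + 54 @ $25 + 34 @ $24 = $4,166
Total COGS = $3,350 + $5,631 + $4,166 = $13,147
Ending inventory: 34 @ $24 = $816
Check: goods available $13,963 = COGS $13,147 + ending $816

COGS = $13,147; ending inventory = $816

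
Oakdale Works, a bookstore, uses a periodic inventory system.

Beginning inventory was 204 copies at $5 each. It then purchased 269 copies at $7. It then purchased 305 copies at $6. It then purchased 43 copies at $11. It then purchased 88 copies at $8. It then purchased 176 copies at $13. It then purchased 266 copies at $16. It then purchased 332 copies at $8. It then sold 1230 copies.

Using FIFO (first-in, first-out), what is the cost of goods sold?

COGS = $10,518

Sale 1 (1230) [FIFO — oldest first]: 204 @ $5 + 269 @ $7 + 305 @ $6 + 43 @ $11 + 88 @ $8 + 176 @ $13 + 145 @ $16 = $10,518
Ending inventory: 121 @ $16 + 332 @ $8 = $4,592
Check: goods available $15,110 = COGS $10,518 + ending $4,592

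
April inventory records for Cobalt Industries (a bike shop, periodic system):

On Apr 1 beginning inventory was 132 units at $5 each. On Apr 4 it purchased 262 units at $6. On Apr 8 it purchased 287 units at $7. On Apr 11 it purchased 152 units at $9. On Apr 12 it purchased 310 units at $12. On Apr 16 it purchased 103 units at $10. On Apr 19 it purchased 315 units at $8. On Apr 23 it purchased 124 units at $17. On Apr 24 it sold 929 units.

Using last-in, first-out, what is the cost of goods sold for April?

COGS = $10,071

Apr 24, 929 sold [LIFO — newest first]: 124 @ $17 + 315 @ $8 + 103 @ $10 + 310 @ $12 + 77 @ $9 = $10,071
Ending inventory: 132 @ $5 + 262 @ $6 + 287 @ $7 + 75 @ $9 = $4,916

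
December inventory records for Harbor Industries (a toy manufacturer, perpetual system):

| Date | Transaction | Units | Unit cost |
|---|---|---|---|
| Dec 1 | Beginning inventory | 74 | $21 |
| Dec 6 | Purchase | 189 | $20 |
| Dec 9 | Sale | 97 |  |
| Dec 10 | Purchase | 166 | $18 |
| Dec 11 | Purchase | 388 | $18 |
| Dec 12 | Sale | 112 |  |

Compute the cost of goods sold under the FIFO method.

Dec 9, 97 sold [FIFO — oldest first]: 74 @ $21 + 23 @ $20 = $2,014
Dec 12, 112 sold [FIFO — oldest first]: 112 @ $20 = $2,240
Total COGS = $2,014 + $2,240 = $4,254
Ending inventory: 54 @ $20 + 166 @ $18 + 388 @ $18 = $11,052

COGS = $4,254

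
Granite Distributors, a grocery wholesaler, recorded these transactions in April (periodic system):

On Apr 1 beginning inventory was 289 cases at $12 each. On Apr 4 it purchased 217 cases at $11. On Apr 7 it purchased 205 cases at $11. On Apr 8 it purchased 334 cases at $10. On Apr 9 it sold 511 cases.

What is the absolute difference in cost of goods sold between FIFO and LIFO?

FIFO COGS: 289 @ $12 + 217 @ $11 + 5 @ $11 = $5,910
LIFO COGS: 334 @ $10 + 177 @ $11 = $5,287
Difference = |$5,910 − $5,287| = $623

$623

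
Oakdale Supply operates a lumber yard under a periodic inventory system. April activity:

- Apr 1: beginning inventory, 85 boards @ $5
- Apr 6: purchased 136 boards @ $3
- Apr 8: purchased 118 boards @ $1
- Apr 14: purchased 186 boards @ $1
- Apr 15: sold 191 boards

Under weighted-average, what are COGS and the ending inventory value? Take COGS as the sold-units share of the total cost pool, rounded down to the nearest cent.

Apr 15, sell 191: 191/525 × $1,137.00 → $413.65
Ending inventory (cost pool remaining) = $723.35
Check: goods available $1,137.00 = COGS $413.65 + ending $723.35

COGS = $413.65; ending inventory = $723.35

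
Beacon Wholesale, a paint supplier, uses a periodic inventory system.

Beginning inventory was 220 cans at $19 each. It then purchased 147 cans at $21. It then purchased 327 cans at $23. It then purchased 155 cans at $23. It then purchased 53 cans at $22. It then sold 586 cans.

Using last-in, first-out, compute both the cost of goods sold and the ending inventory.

Sale 1 (586) [LIFO — newest first]: 53 @ $22 + 155 @ $23 + 327 @ $23 + 51 @ $21 = $13,323
Ending inventory: 220 @ $19 + 96 @ $21 = $6,196

COGS = $13,323; ending inventory = $6,196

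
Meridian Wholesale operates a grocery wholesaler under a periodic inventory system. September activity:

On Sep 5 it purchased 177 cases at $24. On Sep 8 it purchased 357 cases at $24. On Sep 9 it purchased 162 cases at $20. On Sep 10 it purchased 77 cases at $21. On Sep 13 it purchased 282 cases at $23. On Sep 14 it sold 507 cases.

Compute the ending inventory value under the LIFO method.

Ending inventory = $13,096

Sep 14, 507 sold [LIFO — newest first]: 282 @ $23 + 77 @ $21 + 148 @ $20 = $11,063
Ending inventory: 177 @ $24 + 357 @ $24 + 14 @ $20 = $13,096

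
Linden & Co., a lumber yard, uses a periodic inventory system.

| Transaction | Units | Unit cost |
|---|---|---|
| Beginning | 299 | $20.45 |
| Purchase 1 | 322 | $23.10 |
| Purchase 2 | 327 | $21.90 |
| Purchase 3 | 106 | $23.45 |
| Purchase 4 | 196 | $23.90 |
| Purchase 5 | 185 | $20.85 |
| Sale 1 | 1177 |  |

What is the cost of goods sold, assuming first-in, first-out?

COGS = $26,139.45

Sale 1 (1177) [FIFO — oldest first]: 299 @ $20.45 + 322 @ $23.10 + 327 @ $21.90 + 106 @ $23.45 + 123 @ $23.90 = $26,139.45
Ending inventory: 73 @ $23.90 + 185 @ $20.85 = $5,601.95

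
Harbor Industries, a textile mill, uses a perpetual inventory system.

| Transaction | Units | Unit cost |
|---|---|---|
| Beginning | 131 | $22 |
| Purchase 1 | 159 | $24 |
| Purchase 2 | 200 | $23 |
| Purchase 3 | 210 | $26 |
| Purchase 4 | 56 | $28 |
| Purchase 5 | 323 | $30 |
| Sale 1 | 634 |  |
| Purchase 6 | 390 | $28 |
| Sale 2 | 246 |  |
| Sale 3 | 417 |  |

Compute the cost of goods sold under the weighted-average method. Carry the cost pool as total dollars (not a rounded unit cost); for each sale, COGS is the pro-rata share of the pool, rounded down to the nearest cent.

After Beginning: 131 on hand, pool $2,882.00 (≈ $22.0000 each)
After Purchase 1: 290 on hand, pool $6,698.00 (≈ $23.0966 each)
After Purchase 2: 490 on hand, pool $11,298.00 (≈ $23.0571 each)
After Purchase 3: 700 on hand, pool $16,758.00 (≈ $23.9400 each)
After Purchase 4: 756 on hand, pool $18,326.00 (≈ $24.2407 each)
After Purchase 5: 1079 on hand, pool $28,016.00 (≈ $25.9648 each)
Sale 1, sell 634: 634/1079 × $28,016.00 → $16,461.67
After Purchase 6: 835 on hand, pool $22,474.33 (≈ $26.9154 each)
Sale 2, sell 246: 246/835 × $22,474.33 → $6,621.17
Sale 3, sell 417: 417/589 × $15,853.16 → $11,223.71
Total COGS = $16,461.67 + $6,621.17 + $11,223.71 = $34,306.55
Ending inventory (cost pool remaining) = $4,629.45

COGS = $34,306.55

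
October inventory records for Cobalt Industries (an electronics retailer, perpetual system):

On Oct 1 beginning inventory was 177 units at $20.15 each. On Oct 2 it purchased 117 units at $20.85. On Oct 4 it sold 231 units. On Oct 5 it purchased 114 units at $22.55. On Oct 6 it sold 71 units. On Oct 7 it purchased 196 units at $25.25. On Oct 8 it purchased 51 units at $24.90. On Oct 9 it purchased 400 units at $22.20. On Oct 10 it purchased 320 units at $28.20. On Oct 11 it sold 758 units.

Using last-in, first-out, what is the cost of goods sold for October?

Oct 4, 231 sold [LIFO — newest first]: 117 @ $20.85 + 114 @ $20.15 = $4,736.55
Oct 6, 71 sold [LIFO — newest first]: 71 @ $22.55 = $1,601.05
Oct 11, 758 sold [LIFO — newest first]: 320 @ $28.20 + 400 @ $22.20 + 38 @ $24.90 = $18,850.20
Total COGS = $4,736.55 + $1,601.05 + $18,850.20 = $25,187.80
Ending inventory: 63 @ $20.15 + 43 @ $22.55 + 196 @ $25.25 + 13 @ $24.90 = $7,511.80

COGS = $25,187.80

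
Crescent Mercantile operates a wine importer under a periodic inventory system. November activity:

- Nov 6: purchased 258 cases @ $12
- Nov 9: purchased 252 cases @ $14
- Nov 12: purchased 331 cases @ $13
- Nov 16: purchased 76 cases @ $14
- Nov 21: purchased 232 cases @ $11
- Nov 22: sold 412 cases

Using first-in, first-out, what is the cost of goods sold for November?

COGS = $5,252

Nov 22, 412 sold [FIFO — oldest first]: 258 @ $12 + 154 @ $14 = $5,252
Ending inventory: 98 @ $14 + 331 @ $13 + 76 @ $14 + 232 @ $11 = $9,291
Check: goods available $14,543 = COGS $5,252 + ending $9,291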